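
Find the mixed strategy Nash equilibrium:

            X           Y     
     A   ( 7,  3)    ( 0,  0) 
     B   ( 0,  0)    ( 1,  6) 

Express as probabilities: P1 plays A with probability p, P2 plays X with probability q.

p = 0.6667, q = 0.125

Work:
Find probabilities that make opponent indifferent:
P2 chooses q to make P1 indifferent between A and B
P1 chooses p to make P2 indifferent between X and Y
Mixed NE: P1 plays (A: 0.6667, B: 0.3333), P2 plays (X: 0.125, Y: 0.875)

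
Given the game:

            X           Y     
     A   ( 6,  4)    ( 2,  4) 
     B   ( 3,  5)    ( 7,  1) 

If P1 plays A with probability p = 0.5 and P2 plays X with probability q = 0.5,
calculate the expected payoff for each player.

E[P1] = 4.5, E[P2] = 3.5

Work:
E[P1] = p·q·π₁(A,X) + p·(1-q)·π₁(A,Y) + (1-p)·q·π₁(B,X) + (1-p)·(1-q)·π₁(B,Y)
= 0.5·0.5·6 + 0.5·0.5·2 + 0.5·0.5·3 + 0.5·0.5·7
= 4.5

E[P2] = 3.5 (similar calculation)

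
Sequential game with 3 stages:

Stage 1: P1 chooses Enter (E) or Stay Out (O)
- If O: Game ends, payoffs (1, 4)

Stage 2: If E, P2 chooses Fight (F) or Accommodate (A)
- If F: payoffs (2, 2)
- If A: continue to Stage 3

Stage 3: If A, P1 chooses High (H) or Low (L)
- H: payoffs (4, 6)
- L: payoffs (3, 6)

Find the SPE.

SPE: (E, A, H); Outcome (4, 6)

Work:
Stage 3: P1 chooses H (4 vs 3)
Stage 2: P2: F->2, A->6 (anticipating H). Choose A
Stage 1: P1: O->1, E->4 (anticipating A, H). Choose E
SPE path: E -> A -> H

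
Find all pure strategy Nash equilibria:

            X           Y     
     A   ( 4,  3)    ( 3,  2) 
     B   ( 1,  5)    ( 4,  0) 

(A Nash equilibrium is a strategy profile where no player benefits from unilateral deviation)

Nash equilibrium: (A, X)

Work:
Best responses:
  P1 vs X: payoffs [4, 1] → best response A (payoff 4)
  P1 vs Y: payoffs [3, 4] → best response B (payoff 4)
  P2 vs A: payoffs [3, 2] → best response X (payoff 3)
  P2 vs B: payoffs [5, 0] → best response X (payoff 5)
Mutual best responses: (A,X) → Nash equilibria.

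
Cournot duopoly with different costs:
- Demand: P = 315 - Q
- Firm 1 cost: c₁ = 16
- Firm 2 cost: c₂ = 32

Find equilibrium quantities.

q₁* = 105.0, q₂* = 89.0

Work:
Reaction: q₁ = (315 - 16 - q₂)/2
Reaction: q₂ = (315 - 32 - q₁)/2
Solve simultaneously:
q₁* = (315 - 2×16 + 32)/3 = 105.0
q₂* = (315 - 2×32 + 16)/3 = 89.0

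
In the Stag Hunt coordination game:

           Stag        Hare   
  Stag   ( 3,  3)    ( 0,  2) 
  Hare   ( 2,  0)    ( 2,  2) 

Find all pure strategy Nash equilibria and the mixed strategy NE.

Pure NE: (Stag, Stag) and (Hare, Hare); Mixed NE: p = 0.6667, q = 0.6667

Work:
Check pure NE:
(Stag, Stag): (3, 3) - no unilateral deviation beneficial
(Hare, Hare): (2, 2) - no unilateral deviation beneficial
Mixed NE: P1 plays Stag with p = 0.6667, P2 plays Stag with q = 0.6667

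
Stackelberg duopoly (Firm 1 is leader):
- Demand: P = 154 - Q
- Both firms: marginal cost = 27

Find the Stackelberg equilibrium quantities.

q₁* (leader) = 63.5, q₂* (follower) = 31.75

Work:
Follower's reaction: q₂ = (a - c - q₁)/2
Leader substitutes: π₁ = q₁·(a - q₁ - (a-c-q₁)/2 - c)
FOC: q₁* = (154 - 27)/2 = 63.50
Then: q₂* = (154 - 27 - 63.5)/2 = 31.75
Leader has first-mover advantage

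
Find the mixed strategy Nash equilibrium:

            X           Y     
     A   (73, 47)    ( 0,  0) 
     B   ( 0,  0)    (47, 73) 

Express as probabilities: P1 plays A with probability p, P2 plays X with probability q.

p = 0.6083, q = 0.3917

Work:
Find probabilities that make opponent indifferent:
P2 chooses q to make P1 indifferent between A and B
P1 chooses p to make P2 indifferent between X and Y
Mixed NE: P1 plays (A: 0.6083, B: 0.3917), P2 plays (X: 0.3917, Y: 0.6083)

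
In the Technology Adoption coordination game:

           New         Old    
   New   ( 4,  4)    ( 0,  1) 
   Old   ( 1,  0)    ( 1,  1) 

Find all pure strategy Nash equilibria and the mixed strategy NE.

Pure NE: (New, New) and (Old, Old); Mixed NE: p = 0.25, q = 0.25

Work:
Check pure NE:
(New, New): (4, 4) - no unilateral deviation beneficial
(Old, Old): (1, 1) - no unilateral deviation beneficial
Mixed NE: P1 plays New with p = 0.25, P2 plays New with q = 0.25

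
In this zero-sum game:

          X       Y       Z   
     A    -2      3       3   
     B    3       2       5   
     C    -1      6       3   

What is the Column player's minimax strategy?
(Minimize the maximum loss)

Column should play X, value = 3

Work:
Column player minimizes Row's maximum payoff:
Column X: max payoff to Row = 3
Column Y: max payoff to Row = 6
Column Z: max payoff to Row = 5
Minimum is 3, achieved by column X.
Minimax strategy: X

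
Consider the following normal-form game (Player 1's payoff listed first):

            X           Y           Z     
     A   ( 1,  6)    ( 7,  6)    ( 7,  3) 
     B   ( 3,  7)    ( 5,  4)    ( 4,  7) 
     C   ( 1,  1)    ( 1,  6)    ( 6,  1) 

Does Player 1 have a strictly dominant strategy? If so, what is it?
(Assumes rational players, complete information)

No strictly dominant strategy exists for Player 1

Work:
A strategy strictly dominates another if it gives a strictly higher payoff against every opponent action. Compare each pair of P1's strategies column-by-column:
  A vs B: [1 vs 3, 7 vs 5, 7 vs 4] → A does not strictly dominate B (column X: 1 ≤ 3)
  A vs C: [1 vs 1, 7 vs 1, 7 vs 6] → A does not strictly dominate C (column X: 1 ≤ 1)
  B vs A: [3 vs 1, 5 vs 7, 4 vs 7] → B does not strictly dominate A (column Y: 5 ≤ 7)
  B vs C: [3 vs 1, 5 vs 1, 4 vs 6] → B does not strictly dominate C (column Z: 4 ≤ 6)
  C vs A: [1 vs 1, 1 vs 7, 6 vs 7] → C does not strictly dominate A (column X: 1 ≤ 1)
  C vs B: [1 vs 3, 1 vs 5, 6 vs 4] → C does not strictly dominate B (column X: 1 ≤ 3)
No single strategy strictly dominates all others → no strictly dominant strategy.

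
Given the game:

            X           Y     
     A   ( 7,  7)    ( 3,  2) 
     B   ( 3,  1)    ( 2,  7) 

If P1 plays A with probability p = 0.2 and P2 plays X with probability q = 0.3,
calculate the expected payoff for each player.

E[P1] = 2.68, E[P2] = 4.86

Work:
E[P1] = p·q·π₁(A,X) + p·(1-q)·π₁(A,Y) + (1-p)·q·π₁(B,X) + (1-p)·(1-q)·π₁(B,Y)
= 0.2·0.3·7 + 0.2·0.7·3 + 0.8·0.3·3 + 0.8·0.7·2
= 2.68

E[P2] = 4.86 (similar calculation)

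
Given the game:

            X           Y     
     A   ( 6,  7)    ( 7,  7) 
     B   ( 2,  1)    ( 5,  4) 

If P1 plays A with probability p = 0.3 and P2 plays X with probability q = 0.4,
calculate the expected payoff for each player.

E[P1] = 4.64, E[P2] = 4.06

Work:
E[P1] = p·q·π₁(A,X) + p·(1-q)·π₁(A,Y) + (1-p)·q·π₁(B,X) + (1-p)·(1-q)·π₁(B,Y)
= 0.3·0.4·6 + 0.3·0.6·7 + 0.7·0.4·2 + 0.7·0.6·5
= 4.64

E[P2] = 4.06 (similar calculation)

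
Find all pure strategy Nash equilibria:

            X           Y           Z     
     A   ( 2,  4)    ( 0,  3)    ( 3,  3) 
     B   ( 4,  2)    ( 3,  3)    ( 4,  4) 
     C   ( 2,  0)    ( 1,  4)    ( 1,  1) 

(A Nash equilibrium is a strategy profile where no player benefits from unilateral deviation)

Nash equilibrium: (B, Z)

Work:
Best responses:
  P1 vs X: payoffs [2, 4, 2] → best response B (payoff 4)
  P1 vs Y: payoffs [0, 3, 1] → best response B (payoff 3)
  P1 vs Z: payoffs [3, 4, 1] → best response B (payoff 4)
  P2 vs A: payoffs [4, 3, 3] → best response X (payoff 4)
  P2 vs B: payoffs [2, 3, 4] → best response Z (payoff 4)
  P2 vs C: payoffs [0, 4, 1] → best response Y (payoff 4)
Mutual best responses: (B,Z) → Nash equilibria.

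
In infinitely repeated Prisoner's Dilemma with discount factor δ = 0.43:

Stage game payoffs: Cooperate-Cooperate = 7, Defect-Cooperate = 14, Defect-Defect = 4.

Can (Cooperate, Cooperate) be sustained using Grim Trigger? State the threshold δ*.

δ* = 0.7; since δ = 0.43 < 0.7, cooperation cannot be sustained

Work:
For Grim Trigger:
Cooperate forever: 7/(1-δ)
Defect then punished: 14 + 4·δ/(1-δ)
Need: 7/(1-δ) ≥ 14 + 4·δ/(1-δ)
Solving: δ ≥ (T-R)/(T-P) = (14-7)/(14-4) = 0.7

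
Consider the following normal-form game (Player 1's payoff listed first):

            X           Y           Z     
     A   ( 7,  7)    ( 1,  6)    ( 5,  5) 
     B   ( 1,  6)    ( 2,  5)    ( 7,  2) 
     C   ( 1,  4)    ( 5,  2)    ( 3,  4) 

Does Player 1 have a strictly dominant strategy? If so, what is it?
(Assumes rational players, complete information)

No strictly dominant strategy exists for Player 1

Work:
A strategy strictly dominates another if it gives a strictly higher payoff against every opponent action. Compare each pair of P1's strategies column-by-column:
  A vs B: [7 vs 1, 1 vs 2, 5 vs 7] → A does not strictly dominate B (column Y: 1 ≤ 2)
  A vs C: [7 vs 1, 1 vs 5, 5 vs 3] → A does not strictly dominate C (column Y: 1 ≤ 5)
  B vs A: [1 vs 7, 2 vs 1, 7 vs 5] → B does not strictly dominate A (column X: 1 ≤ 7)
  B vs C: [1 vs 1, 2 vs 5, 7 vs 3] → B does not strictly dominate C (column X: 1 ≤ 1)
  C vs A: [1 vs 7, 5 vs 1, 3 vs 5] → C does not strictly dominate A (column X: 1 ≤ 7)
  C vs B: [1 vs 1, 5 vs 2, 3 vs 7] → C does not strictly dominate B (column X: 1 ≤ 1)
No single strategy strictly dominates all others → no strictly dominant strategy.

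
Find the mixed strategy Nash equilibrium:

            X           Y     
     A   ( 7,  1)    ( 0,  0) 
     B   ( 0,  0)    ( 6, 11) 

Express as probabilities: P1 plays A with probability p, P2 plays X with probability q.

p = 0.9167, q = 0.4615

Work:
Find probabilities that make opponent indifferent:
P2 chooses q to make P1 indifferent between A and B
P1 chooses p to make P2 indifferent between X and Y
Mixed NE: P1 plays (A: 0.9167, B: 0.0833), P2 plays (X: 0.4615, Y: 0.5385)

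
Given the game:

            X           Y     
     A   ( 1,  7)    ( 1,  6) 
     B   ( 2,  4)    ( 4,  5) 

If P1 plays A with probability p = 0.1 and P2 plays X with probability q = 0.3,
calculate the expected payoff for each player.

E[P1] = 3.16, E[P2] = 4.86

Work:
E[P1] = p·q·π₁(A,X) + p·(1-q)·π₁(A,Y) + (1-p)·q·π₁(B,X) + (1-p)·(1-q)·π₁(B,Y)
= 0.1·0.3·1 + 0.1·0.7·1 + 0.9·0.3·2 + 0.9·0.7·4
= 3.16

E[P2] = 4.86 (similar calculation)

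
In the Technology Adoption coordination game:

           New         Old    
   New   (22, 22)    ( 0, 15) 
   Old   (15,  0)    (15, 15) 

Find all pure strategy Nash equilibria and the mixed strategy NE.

Pure NE: (New, New) and (Old, Old); Mixed NE: p = 0.6818, q = 0.6818

Work:
Check pure NE:
(New, New): (22, 22) - no unilateral deviation beneficial
(Old, Old): (15, 15) - no unilateral deviation beneficial
Mixed NE: P1 plays New with p = 0.6818, P2 plays New with q = 0.6818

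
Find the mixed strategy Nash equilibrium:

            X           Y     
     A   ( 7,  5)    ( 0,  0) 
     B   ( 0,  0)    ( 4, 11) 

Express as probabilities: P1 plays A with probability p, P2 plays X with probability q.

p = 0.6875, q = 0.3636

Work:
Find probabilities that make opponent indifferent:
P2 chooses q to make P1 indifferent between A and B
P1 chooses p to make P2 indifferent between X and Y
Mixed NE: P1 plays (A: 0.6875, B: 0.3125), P2 plays (X: 0.3636, Y: 0.6364)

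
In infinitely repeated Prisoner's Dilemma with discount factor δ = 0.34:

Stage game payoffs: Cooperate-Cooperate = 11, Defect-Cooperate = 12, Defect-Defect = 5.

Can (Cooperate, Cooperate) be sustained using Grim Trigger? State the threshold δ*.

δ* = 0.1429; since δ = 0.34 ≥ 0.1429, cooperation can be sustained

Work:
For Grim Trigger:
Cooperate forever: 11/(1-δ)
Defect then punished: 12 + 5·δ/(1-δ)
Need: 11/(1-δ) ≥ 12 + 5·δ/(1-δ)
Solving: δ ≥ (T-R)/(T-P) = (12-11)/(12-5) = 0.1429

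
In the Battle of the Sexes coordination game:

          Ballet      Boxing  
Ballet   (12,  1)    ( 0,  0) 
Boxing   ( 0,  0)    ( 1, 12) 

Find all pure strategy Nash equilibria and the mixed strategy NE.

Pure NE: (Ballet, Ballet) and (Boxing, Boxing); Mixed NE: p = 0.9231, q = 0.0769

Work:
Check pure NE:
(Ballet, Ballet): (12, 1) - no unilateral deviation beneficial
(Boxing, Boxing): (1, 12) - no unilateral deviation beneficial
Mixed NE: P1 plays Ballet with p = 0.9231, P2 plays Ballet with q = 0.0769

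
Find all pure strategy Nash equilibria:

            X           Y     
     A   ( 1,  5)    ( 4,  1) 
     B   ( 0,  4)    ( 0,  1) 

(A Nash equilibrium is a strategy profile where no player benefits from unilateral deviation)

Nash equilibrium: (A, X)

Work:
Best responses:
  P1 vs X: payoffs [1, 0] → best response A (payoff 1)
  P1 vs Y: payoffs [4, 0] → best response A (payoff 4)
  P2 vs A: payoffs [5, 1] → best response X (payoff 5)
  P2 vs B: payoffs [4, 1] → best response X (payoff 4)
Mutual best responses: (A,X) → Nash equilibria.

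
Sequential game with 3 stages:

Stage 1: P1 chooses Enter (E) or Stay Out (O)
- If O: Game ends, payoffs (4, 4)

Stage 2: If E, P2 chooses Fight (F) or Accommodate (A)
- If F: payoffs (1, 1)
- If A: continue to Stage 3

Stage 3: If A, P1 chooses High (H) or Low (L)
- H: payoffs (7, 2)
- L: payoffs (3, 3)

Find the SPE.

SPE: (E, A, H); Outcome (7, 2)

Work:
Stage 3: P1 chooses H (7 vs 3)
Stage 2: P2: F->1, A->2 (anticipating H). Choose A
Stage 1: P1: O->4, E->7 (anticipating A, H). Choose E
SPE path: E -> A -> H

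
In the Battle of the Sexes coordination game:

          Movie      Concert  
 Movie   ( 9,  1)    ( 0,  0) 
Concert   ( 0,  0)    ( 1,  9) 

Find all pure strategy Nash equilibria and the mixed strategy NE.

Pure NE: (Movie, Movie) and (Concert, Concert); Mixed NE: p = 0.9, q = 0.1

Work:
Check pure NE:
(Movie, Movie): (9, 1) - no unilateral deviation beneficial
(Concert, Concert): (1, 9) - no unilateral deviation beneficial
Mixed NE: P1 plays Movie with p = 0.9, P2 plays Movie with q = 0.1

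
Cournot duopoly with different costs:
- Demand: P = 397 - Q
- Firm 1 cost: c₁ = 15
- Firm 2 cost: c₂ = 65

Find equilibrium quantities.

q₁* = 144.0, q₂* = 94.0

Work:
Reaction: q₁ = (397 - 15 - q₂)/2
Reaction: q₂ = (397 - 65 - q₁)/2
Solve simultaneously:
q₁* = (397 - 2×15 + 65)/3 = 144.0
q₂* = (397 - 2×65 + 15)/3 = 94.0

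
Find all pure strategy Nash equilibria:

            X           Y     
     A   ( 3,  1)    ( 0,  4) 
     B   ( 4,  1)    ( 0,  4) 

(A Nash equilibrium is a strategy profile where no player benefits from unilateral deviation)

Nash equilibrium: (A, Y), (B, Y)

Work:
Best responses:
  P1 vs X: payoffs [3, 4] → best response B (payoff 4)
  P1 vs Y: payoffs [0, 0] → best response A/B (payoff 0)
  P2 vs A: payoffs [1, 4] → best response Y (payoff 4)
  P2 vs B: payoffs [1, 4] → best response Y (payoff 4)
Mutual best responses: (A,Y), (B,Y) → Nash equilibria.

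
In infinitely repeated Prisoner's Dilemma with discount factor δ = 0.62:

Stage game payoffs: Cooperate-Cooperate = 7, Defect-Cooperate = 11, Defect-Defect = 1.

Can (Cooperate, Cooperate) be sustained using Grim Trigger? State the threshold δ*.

δ* = 0.4; since δ = 0.62 ≥ 0.4, cooperation can be sustained

Work:
For Grim Trigger:
Cooperate forever: 7/(1-δ)
Defect then punished: 11 + 1·δ/(1-δ)
Need: 7/(1-δ) ≥ 11 + 1·δ/(1-δ)
Solving: δ ≥ (T-R)/(T-P) = (11-7)/(11-1) = 0.4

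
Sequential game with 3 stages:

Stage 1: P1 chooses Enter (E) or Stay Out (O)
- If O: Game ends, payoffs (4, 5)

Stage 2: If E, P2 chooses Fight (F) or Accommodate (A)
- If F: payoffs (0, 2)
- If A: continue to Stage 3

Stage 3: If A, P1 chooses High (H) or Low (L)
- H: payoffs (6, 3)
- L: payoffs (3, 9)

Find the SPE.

SPE: (E, A, H); Outcome (6, 3)

Work:
Stage 3: P1 chooses H (6 vs 3)
Stage 2: P2: F->2, A->3 (anticipating H). Choose A
Stage 1: P1: O->4, E->6 (anticipating A, H). Choose E
SPE path: E -> A -> H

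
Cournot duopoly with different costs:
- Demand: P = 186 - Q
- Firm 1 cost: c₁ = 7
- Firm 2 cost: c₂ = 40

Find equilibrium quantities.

q₁* = 70.67, q₂* = 37.67

Work:
Reaction: q₁ = (186 - 7 - q₂)/2
Reaction: q₂ = (186 - 40 - q₁)/2
Solve simultaneously:
q₁* = (186 - 2×7 + 40)/3 = 70.67
q₂* = (186 - 2×40 + 7)/3 = 37.67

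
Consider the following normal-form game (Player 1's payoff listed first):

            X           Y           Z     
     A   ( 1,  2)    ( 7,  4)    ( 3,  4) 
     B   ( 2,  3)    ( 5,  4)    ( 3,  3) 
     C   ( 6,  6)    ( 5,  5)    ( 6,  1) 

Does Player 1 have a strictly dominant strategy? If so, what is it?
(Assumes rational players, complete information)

No strictly dominant strategy exists for Player 1

Work:
A strategy strictly dominates another if it gives a strictly higher payoff against every opponent action. Compare each pair of P1's strategies column-by-column:
  A vs B: [1 vs 2, 7 vs 5, 3 vs 3] → A does not strictly dominate B (column X: 1 ≤ 2)
  A vs C: [1 vs 6, 7 vs 5, 3 vs 6] → A does not strictly dominate C (column X: 1 ≤ 6)
  B vs A: [2 vs 1, 5 vs 7, 3 vs 3] → B does not strictly dominate A (column Y: 5 ≤ 7)
  B vs C: [2 vs 6, 5 vs 5, 3 vs 6] → B does not strictly dominate C (column X: 2 ≤ 6)
  C vs A: [6 vs 1, 5 vs 7, 6 vs 3] → C does not strictly dominate A (column Y: 5 ≤ 7)
  C vs B: [6 vs 2, 5 vs 5, 6 vs 3] → C does not strictly dominate B (column Y: 5 ≤ 5)
No single strategy strictly dominates all others → no strictly dominant strategy.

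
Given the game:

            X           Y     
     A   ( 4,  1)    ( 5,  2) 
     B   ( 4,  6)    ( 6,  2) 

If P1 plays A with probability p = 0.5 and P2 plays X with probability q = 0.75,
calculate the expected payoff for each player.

E[P1] = 4.375, E[P2] = 3.125

Work:
E[P1] = p·q·π₁(A,X) + p·(1-q)·π₁(A,Y) + (1-p)·q·π₁(B,X) + (1-p)·(1-q)·π₁(B,Y)
= 0.5·0.75·4 + 0.5·0.25·5 + 0.5·0.75·4 + 0.5·0.25·6
= 4.375

E[P2] = 3.125 (similar calculation)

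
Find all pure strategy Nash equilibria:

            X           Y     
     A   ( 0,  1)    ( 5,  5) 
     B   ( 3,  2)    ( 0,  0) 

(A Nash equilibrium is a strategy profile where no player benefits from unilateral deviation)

Nash equilibrium: (A, Y), (B, X)

Work:
Best responses:
  P1 vs X: payoffs [0, 3] → best response B (payoff 3)
  P1 vs Y: payoffs [5, 0] → best response A (payoff 5)
  P2 vs A: payoffs [1, 5] → best response Y (payoff 5)
  P2 vs B: payoffs [2, 0] → best response X (payoff 2)
Mutual best responses: (A,Y), (B,X) → Nash equilibria.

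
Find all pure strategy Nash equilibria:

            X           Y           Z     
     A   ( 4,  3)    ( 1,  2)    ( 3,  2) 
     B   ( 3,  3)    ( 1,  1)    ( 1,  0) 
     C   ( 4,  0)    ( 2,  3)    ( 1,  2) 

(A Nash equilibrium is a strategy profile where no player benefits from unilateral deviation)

Nash equilibrium: (A, X), (C, Y)

Work:
Best responses:
  P1 vs X: payoffs [4, 3, 4] → best response A/C (payoff 4)
  P1 vs Y: payoffs [1, 1, 2] → best response C (payoff 2)
  P1 vs Z: payoffs [3, 1, 1] → best response A (payoff 3)
  P2 vs A: payoffs [3, 2, 2] → best response X (payoff 3)
  P2 vs B: payoffs [3, 1, 0] → best response X (payoff 3)
  P2 vs C: payoffs [0, 3, 2] → best response Y (payoff 3)
Mutual best responses: (A,X), (C,Y) → Nash equilibria.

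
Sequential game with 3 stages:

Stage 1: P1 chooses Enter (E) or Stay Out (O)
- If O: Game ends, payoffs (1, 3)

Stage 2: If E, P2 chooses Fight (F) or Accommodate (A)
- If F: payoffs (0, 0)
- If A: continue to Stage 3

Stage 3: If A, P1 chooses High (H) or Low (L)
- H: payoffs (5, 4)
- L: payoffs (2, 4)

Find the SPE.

SPE: (E, A, H); Outcome (5, 4)

Work:
Stage 3: P1 chooses H (5 vs 2)
Stage 2: P2: F->0, A->4 (anticipating H). Choose A
Stage 1: P1: O->1, E->5 (anticipating A, H). Choose E
SPE path: E -> A -> H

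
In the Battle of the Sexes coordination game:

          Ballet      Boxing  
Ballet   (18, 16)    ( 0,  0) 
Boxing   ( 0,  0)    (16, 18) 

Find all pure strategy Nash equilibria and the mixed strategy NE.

Pure NE: (Ballet, Ballet) and (Boxing, Boxing); Mixed NE: p = 0.5294, q = 0.4706

Work:
Check pure NE:
(Ballet, Ballet): (18, 16) - no unilateral deviation beneficial
(Boxing, Boxing): (16, 18) - no unilateral deviation beneficial
Mixed NE: P1 plays Ballet with p = 0.5294, P2 plays Ballet with q = 0.4706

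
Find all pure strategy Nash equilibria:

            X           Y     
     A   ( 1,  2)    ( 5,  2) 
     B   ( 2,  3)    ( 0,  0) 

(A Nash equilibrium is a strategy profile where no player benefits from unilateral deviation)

Nash equilibrium: (A, Y), (B, X)

Work:
Best responses:
  P1 vs X: payoffs [1, 2] → best response B (payoff 2)
  P1 vs Y: payoffs [5, 0] → best response A (payoff 5)
  P2 vs A: payoffs [2, 2] → best response X/Y (payoff 2)
  P2 vs B: payoffs [3, 0] → best response X (payoff 3)
Mutual best responses: (A,Y), (B,X) → Nash equilibria.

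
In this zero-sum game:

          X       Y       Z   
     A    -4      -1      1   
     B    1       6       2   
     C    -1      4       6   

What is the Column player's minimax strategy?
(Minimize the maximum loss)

Column should play X, value = 1

Work:
Column player minimizes Row's maximum payoff:
Column X: max payoff to Row = 1
Column Y: max payoff to Row = 6
Column Z: max payoff to Row = 6
Minimum is 1, achieved by column X.
Minimax strategy: X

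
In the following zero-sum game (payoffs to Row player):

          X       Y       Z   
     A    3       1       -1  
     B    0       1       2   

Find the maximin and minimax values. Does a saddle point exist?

Maximin = 0, Minimax = 1, Saddle: False

Work:
Row minimums: [-1, 0] → maximin = 0
Column maximums: [3, 1, 2] → minimax = 1
No saddle point (maximin ≠ minimax). Mixed strategy needed.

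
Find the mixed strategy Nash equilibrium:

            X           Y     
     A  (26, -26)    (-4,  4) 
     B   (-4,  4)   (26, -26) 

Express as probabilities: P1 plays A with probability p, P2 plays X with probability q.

p = 0.5, q = 0.5

Work:
Find probabilities that make opponent indifferent:
P2 chooses q to make P1 indifferent between A and B
P1 chooses p to make P2 indifferent between X and Y
Mixed NE: P1 plays (A: 0.5, B: 0.5), P2 plays (X: 0.5, Y: 0.5)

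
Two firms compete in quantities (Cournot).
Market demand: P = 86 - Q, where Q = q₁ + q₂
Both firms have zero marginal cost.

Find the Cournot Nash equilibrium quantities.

q₁* = q₂* = 28.67; P* = 28.67

Work:
Profit: π_i = P·q_i = (a - q_i - q_j)·q_i
FOC: ∂π_i/∂q_i = a - 2q_i - q_j = 0
Reaction function: q_i = (86 - q_j)/2
Symmetry: q* = 86/3 = 28.67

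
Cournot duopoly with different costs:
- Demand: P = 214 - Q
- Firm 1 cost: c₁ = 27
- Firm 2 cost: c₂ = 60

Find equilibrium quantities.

q₁* = 73.33, q₂* = 40.33

Work:
Reaction: q₁ = (214 - 27 - q₂)/2
Reaction: q₂ = (214 - 60 - q₁)/2
Solve simultaneously:
q₁* = (214 - 2×27 + 60)/3 = 73.33
q₂* = (214 - 2×60 + 27)/3 = 40.33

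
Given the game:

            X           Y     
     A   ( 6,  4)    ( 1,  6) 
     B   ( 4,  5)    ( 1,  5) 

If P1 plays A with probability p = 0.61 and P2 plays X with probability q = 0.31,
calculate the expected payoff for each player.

E[P1] = 2.3082, E[P2] = 5.2318

Work:
E[P1] = p·q·π₁(A,X) + p·(1-q)·π₁(A,Y) + (1-p)·q·π₁(B,X) + (1-p)·(1-q)·π₁(B,Y)
= 0.61·0.31·6 + 0.61·0.69·1 + 0.39·0.31·4 + 0.39·0.69·1
= 2.3082

E[P2] = 5.2318 (similar calculation)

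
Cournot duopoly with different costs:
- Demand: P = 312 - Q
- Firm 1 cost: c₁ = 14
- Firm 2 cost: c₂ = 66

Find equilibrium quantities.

q₁* = 116.67, q₂* = 64.67

Work:
Reaction: q₁ = (312 - 14 - q₂)/2
Reaction: q₂ = (312 - 66 - q₁)/2
Solve simultaneously:
q₁* = (312 - 2×14 + 66)/3 = 116.67
q₂* = (312 - 2×66 + 14)/3 = 64.67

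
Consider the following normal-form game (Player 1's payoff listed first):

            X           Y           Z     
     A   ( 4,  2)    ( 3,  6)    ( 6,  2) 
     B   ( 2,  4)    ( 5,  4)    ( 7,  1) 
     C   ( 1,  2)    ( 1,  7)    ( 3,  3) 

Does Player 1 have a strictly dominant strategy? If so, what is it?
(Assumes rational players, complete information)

No strictly dominant strategy exists for Player 1

Work:
A strategy strictly dominates another if it gives a strictly higher payoff against every opponent action. Compare each pair of P1's strategies column-by-column:
  A vs B: [4 vs 2, 3 vs 5, 6 vs 7] → A does not strictly dominate B (column Y: 3 ≤ 5)
  A vs C: [4 vs 1, 3 vs 1, 6 vs 3] → A strictly dominates C
  B vs A: [2 vs 4, 5 vs 3, 7 vs 6] → B does not strictly dominate A (column X: 2 ≤ 4)
  B vs C: [2 vs 1, 5 vs 1, 7 vs 3] → B strictly dominates C
  C vs A: [1 vs 4, 1 vs 3, 3 vs 6] → C does not strictly dominate A (column X: 1 ≤ 4)
  C vs B: [1 vs 2, 1 vs 5, 3 vs 7] → C does not strictly dominate B (column X: 1 ≤ 2)
No single strategy strictly dominates all others → no strictly dominant strategy.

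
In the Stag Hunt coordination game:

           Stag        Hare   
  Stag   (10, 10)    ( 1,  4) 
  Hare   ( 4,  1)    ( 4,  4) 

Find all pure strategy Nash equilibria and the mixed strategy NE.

Pure NE: (Stag, Stag) and (Hare, Hare); Mixed NE: p = 0.3333, q = 0.3333

Work:
Check pure NE:
(Stag, Stag): (10, 10) - no unilateral deviation beneficial
(Hare, Hare): (4, 4) - no unilateral deviation beneficial
Mixed NE: P1 plays Stag with p = 0.3333, P2 plays Stag with q = 0.3333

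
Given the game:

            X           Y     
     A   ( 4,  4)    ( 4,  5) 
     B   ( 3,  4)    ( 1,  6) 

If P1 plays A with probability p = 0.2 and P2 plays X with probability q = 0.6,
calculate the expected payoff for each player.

E[P1] = 2.56, E[P2] = 4.72

Work:
E[P1] = p·q·π₁(A,X) + p·(1-q)·π₁(A,Y) + (1-p)·q·π₁(B,X) + (1-p)·(1-q)·π₁(B,Y)
= 0.2·0.6·4 + 0.2·0.4·4 + 0.8·0.6·3 + 0.8·0.4·1
= 2.56

E[P2] = 4.72 (similar calculation)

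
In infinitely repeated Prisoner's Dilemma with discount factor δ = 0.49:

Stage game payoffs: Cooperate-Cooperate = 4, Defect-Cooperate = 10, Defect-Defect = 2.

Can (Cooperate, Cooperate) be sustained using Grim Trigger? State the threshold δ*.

δ* = 0.75; since δ = 0.49 < 0.75, cooperation cannot be sustained

Work:
For Grim Trigger:
Cooperate forever: 4/(1-δ)
Defect then punished: 10 + 2·δ/(1-δ)
Need: 4/(1-δ) ≥ 10 + 2·δ/(1-δ)
Solving: δ ≥ (T-R)/(T-P) = (10-4)/(10-2) = 0.75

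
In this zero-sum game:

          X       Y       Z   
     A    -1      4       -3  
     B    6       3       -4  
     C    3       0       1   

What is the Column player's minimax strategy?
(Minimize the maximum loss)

Column should play Z, value = 1

Work:
Column player minimizes Row's maximum payoff:
Column X: max payoff to Row = 6
Column Y: max payoff to Row = 4
Column Z: max payoff to Row = 1
Minimum is 1, achieved by column Z.
Minimax strategy: Z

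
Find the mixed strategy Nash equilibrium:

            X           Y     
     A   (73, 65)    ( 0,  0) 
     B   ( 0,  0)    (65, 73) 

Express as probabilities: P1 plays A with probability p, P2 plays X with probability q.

p = 0.529, q = 0.471

Work:
Find probabilities that make opponent indifferent:
P2 chooses q to make P1 indifferent between A and B
P1 chooses p to make P2 indifferent between X and Y
Mixed NE: P1 plays (A: 0.529, B: 0.471), P2 plays (X: 0.471, Y: 0.529)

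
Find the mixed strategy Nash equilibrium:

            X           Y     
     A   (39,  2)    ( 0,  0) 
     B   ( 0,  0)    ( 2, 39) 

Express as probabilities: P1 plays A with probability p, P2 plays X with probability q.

p = 0.9512, q = 0.0488

Work:
Find probabilities that make opponent indifferent:
P2 chooses q to make P1 indifferent between A and B
P1 chooses p to make P2 indifferent between X and Y
Mixed NE: P1 plays (A: 0.9512, B: 0.0488), P2 plays (X: 0.0488, Y: 0.9512)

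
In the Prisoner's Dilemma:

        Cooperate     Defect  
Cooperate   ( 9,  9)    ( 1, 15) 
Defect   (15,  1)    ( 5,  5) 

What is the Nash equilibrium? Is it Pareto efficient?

(Defect, Defect) is NE; not Pareto efficient

Work:
Defect dominates Cooperate for both players:
If P2 cooperates: Defect (15) > Cooperate (9)
If P2 defects: Defect (5) > Cooperate (1)
NE: (Defect, Defect) with payoff (5, 5)
But (Cooperate, Cooperate) = (9, 9) Pareto dominates (5, 5)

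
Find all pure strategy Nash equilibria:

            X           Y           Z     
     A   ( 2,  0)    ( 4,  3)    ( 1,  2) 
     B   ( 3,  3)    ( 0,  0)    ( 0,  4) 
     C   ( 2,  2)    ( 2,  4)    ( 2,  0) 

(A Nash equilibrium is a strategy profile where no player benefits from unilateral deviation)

Nash equilibrium: (A, Y)

Work:
Best responses:
  P1 vs X: payoffs [2, 3, 2] → best response B (payoff 3)
  P1 vs Y: payoffs [4, 0, 2] → best response A (payoff 4)
  P1 vs Z: payoffs [1, 0, 2] → best response C (payoff 2)
  P2 vs A: payoffs [0, 3, 2] → best response Y (payoff 3)
  P2 vs B: payoffs [3, 0, 4] → best response Z (payoff 4)
  P2 vs C: payoffs [2, 4, 0] → best response Y (payoff 4)
Mutual best responses: (A,Y) → Nash equilibria.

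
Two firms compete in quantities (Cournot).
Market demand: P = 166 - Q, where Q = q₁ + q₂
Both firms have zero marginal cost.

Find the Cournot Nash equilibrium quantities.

q₁* = q₂* = 55.33; P* = 55.33

Work:
Profit: π_i = P·q_i = (a - q_i - q_j)·q_i
FOC: ∂π_i/∂q_i = a - 2q_i - q_j = 0
Reaction function: q_i = (166 - q_j)/2
Symmetry: q* = 166/3 = 55.33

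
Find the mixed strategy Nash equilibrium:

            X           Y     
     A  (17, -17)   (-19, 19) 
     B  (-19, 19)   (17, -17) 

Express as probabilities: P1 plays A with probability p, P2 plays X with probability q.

p = 0.5, q = 0.5

Work:
Find probabilities that make opponent indifferent:
P2 chooses q to make P1 indifferent between A and B
P1 chooses p to make P2 indifferent between X and Y
Mixed NE: P1 plays (A: 0.5, B: 0.5), P2 plays (X: 0.5, Y: 0.5)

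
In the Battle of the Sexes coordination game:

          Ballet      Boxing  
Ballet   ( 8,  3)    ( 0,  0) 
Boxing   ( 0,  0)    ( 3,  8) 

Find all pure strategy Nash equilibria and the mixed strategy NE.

Pure NE: (Ballet, Ballet) and (Boxing, Boxing); Mixed NE: p = 0.7273, q = 0.2727

Work:
Check pure NE:
(Ballet, Ballet): (8, 3) - no unilateral deviation beneficial
(Boxing, Boxing): (3, 8) - no unilateral deviation beneficial
Mixed NE: P1 plays Ballet with p = 0.7273, P2 plays Ballet with q = 0.2727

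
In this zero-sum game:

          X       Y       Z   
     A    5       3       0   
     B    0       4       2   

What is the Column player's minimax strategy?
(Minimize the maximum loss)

Column should play Z, value = 2

Work:
Column player minimizes Row's maximum payoff:
Column X: max payoff to Row = 5
Column Y: max payoff to Row = 4
Column Z: max payoff to Row = 2
Minimum is 2, achieved by column Z.
Minimax strategy: Z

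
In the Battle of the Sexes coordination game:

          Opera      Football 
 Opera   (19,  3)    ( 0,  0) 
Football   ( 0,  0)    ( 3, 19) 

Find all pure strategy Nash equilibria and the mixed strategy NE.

Pure NE: (Opera, Opera) and (Football, Football); Mixed NE: p = 0.8636, q = 0.1364

Work:
Check pure NE:
(Opera, Opera): (19, 3) - no unilateral deviation beneficial
(Football, Football): (3, 19) - no unilateral deviation beneficial
Mixed NE: P1 plays Opera with p = 0.8636, P2 plays Opera with q = 0.1364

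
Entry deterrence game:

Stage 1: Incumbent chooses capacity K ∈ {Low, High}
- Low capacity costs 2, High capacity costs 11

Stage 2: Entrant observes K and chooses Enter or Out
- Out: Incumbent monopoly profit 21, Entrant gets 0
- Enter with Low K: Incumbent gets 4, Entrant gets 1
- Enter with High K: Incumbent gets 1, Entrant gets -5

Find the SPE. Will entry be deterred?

SPE: (High, Enter|Low, Out|High); Entry deterred. Incumbent net profit = 10

Work:
After Low K: Entrant enters (1 > 0)
After High K: Entrant stays out (-5 < 0)
Incumbent: Low → 4−2=2, High → 21−11=10
Incumbent chooses High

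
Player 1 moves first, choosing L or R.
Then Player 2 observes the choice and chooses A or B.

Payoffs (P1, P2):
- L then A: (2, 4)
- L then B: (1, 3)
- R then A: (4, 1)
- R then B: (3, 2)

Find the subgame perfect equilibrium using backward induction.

P1 plays R, P2 plays A after L and B after R; Payoff (3, 2)

Work:
Backward induction:
After L: P2 chooses A → P1 gets 2
After R: P2 chooses B → P1 gets 3
P1 chooses R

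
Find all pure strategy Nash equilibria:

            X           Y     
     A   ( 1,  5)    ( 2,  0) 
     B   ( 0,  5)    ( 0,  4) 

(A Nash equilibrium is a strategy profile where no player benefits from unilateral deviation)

Nash equilibrium: (A, X)

Work:
Best responses:
  P1 vs X: payoffs [1, 0] → best response A (payoff 1)
  P1 vs Y: payoffs [2, 0] → best response A (payoff 2)
  P2 vs A: payoffs [5, 0] → best response X (payoff 5)
  P2 vs B: payoffs [5, 4] → best response X (payoff 5)
Mutual best responses: (A,X) → Nash equilibria.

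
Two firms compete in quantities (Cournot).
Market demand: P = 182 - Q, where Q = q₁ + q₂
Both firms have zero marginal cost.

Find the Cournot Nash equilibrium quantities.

q₁* = q₂* = 60.67; P* = 60.67

Work:
Profit: π_i = P·q_i = (a - q_i - q_j)·q_i
FOC: ∂π_i/∂q_i = a - 2q_i - q_j = 0
Reaction function: q_i = (182 - q_j)/2
Symmetry: q* = 182/3 = 60.67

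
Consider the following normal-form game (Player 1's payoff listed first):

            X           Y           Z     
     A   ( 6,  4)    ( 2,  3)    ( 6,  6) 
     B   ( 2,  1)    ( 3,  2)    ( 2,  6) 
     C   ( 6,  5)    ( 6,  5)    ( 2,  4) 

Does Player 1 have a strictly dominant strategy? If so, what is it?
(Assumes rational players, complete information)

No strictly dominant strategy exists for Player 1

Work:
A strategy strictly dominates another if it gives a strictly higher payoff against every opponent action. Compare each pair of P1's strategies column-by-column:
  A vs B: [6 vs 2, 2 vs 3, 6 vs 2] → A does not strictly dominate B (column Y: 2 ≤ 3)
  A vs C: [6 vs 6, 2 vs 6, 6 vs 2] → A does not strictly dominate C (column X: 6 ≤ 6)
  B vs A: [2 vs 6, 3 vs 2, 2 vs 6] → B does not strictly dominate A (column X: 2 ≤ 6)
  B vs C: [2 vs 6, 3 vs 6, 2 vs 2] → B does not strictly dominate C (column X: 2 ≤ 6)
  C vs A: [6 vs 6, 6 vs 2, 2 vs 6] → C does not strictly dominate A (column X: 6 ≤ 6)
  C vs B: [6 vs 2, 6 vs 3, 2 vs 2] → C does not strictly dominate B (column Z: 2 ≤ 2)
No single strategy strictly dominates all others → no strictly dominant strategy.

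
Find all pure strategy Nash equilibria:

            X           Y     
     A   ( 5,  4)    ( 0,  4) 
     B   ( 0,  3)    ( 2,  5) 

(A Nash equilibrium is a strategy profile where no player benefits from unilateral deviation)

Nash equilibrium: (A, X), (B, Y)

Work:
Best responses:
  P1 vs X: payoffs [5, 0] → best response A (payoff 5)
  P1 vs Y: payoffs [0, 2] → best response B (payoff 2)
  P2 vs A: payoffs [4, 4] → best response X/Y (payoff 4)
  P2 vs B: payoffs [3, 5] → best response Y (payoff 5)
Mutual best responses: (A,X), (B,Y) → Nash equilibria.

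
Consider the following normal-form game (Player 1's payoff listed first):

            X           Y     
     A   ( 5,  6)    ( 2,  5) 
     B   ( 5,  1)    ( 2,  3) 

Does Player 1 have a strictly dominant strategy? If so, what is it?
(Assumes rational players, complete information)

No strictly dominant strategy exists for Player 1

Work:
A strategy strictly dominates another if it gives a strictly higher payoff against every opponent action. Compare each pair of P1's strategies column-by-column:
  A vs B: [5 vs 5, 2 vs 2] → A does not strictly dominate B (column X: 5 ≤ 5)
  B vs A: [5 vs 5, 2 vs 2] → B does not strictly dominate A (column X: 5 ≤ 5)
No single strategy strictly dominates all others → no strictly dominant strategy.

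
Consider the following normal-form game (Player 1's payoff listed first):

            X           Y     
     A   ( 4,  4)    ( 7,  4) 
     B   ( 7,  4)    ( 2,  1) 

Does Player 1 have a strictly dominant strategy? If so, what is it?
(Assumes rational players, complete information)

No strictly dominant strategy exists for Player 1

Work:
A strategy strictly dominates another if it gives a strictly higher payoff against every opponent action. Compare each pair of P1's strategies column-by-column:
  A vs B: [4 vs 7, 7 vs 2] → A does not strictly dominate B (column X: 4 ≤ 7)
  B vs A: [7 vs 4, 2 vs 7] → B does not strictly dominate A (column Y: 2 ≤ 7)
No single strategy strictly dominates all others → no strictly dominant strategy.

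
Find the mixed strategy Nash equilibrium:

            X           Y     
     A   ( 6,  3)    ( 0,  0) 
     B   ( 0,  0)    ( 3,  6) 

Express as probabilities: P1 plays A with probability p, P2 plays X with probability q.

p = 0.6667, q = 0.3333

Work:
Find probabilities that make opponent indifferent:
P2 chooses q to make P1 indifferent between A and B
P1 chooses p to make P2 indifferent between X and Y
Mixed NE: P1 plays (A: 0.6667, B: 0.3333), P2 plays (X: 0.3333, Y: 0.6667)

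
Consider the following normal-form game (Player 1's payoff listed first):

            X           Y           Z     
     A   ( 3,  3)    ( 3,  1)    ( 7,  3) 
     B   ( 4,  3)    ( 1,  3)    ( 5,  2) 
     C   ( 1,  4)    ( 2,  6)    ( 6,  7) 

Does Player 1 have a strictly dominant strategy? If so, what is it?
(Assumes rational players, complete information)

No strictly dominant strategy exists for Player 1

Work:
A strategy strictly dominates another if it gives a strictly higher payoff against every opponent action. Compare each pair of P1's strategies column-by-column:
  A vs B: [3 vs 4, 3 vs 1, 7 vs 5] → A does not strictly dominate B (column X: 3 ≤ 4)
  A vs C: [3 vs 1, 3 vs 2, 7 vs 6] → A strictly dominates C
  B vs A: [4 vs 3, 1 vs 3, 5 vs 7] → B does not strictly dominate A (column Y: 1 ≤ 3)
  B vs C: [4 vs 1, 1 vs 2, 5 vs 6] → B does not strictly dominate C (column Y: 1 ≤ 2)
  C vs A: [1 vs 3, 2 vs 3, 6 vs 7] → C does not strictly dominate A (column X: 1 ≤ 3)
  C vs B: [1 vs 4, 2 vs 1, 6 vs 5] → C does not strictly dominate B (column X: 1 ≤ 4)
No single strategy strictly dominates all others → no strictly dominant strategy.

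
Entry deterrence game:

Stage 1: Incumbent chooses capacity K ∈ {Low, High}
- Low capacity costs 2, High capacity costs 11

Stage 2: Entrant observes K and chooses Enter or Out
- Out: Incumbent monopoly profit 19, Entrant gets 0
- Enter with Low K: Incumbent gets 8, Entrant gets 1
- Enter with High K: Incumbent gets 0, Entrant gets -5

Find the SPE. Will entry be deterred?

SPE: (High, Enter|Low, Out|High); Entry deterred. Incumbent net profit = 8

Work:
After Low K: Entrant enters (1 > 0)
After High K: Entrant stays out (-5 < 0)
Incumbent: Low → 8−2=6, High → 19−11=8
Incumbent chooses High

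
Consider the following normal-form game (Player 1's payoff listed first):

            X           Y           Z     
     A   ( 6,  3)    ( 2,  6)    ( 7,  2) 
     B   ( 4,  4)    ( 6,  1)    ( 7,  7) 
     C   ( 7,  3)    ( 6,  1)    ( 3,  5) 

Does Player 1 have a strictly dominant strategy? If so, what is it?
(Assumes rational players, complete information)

No strictly dominant strategy exists for Player 1

Work:
A strategy strictly dominates another if it gives a strictly higher payoff against every opponent action. Compare each pair of P1's strategies column-by-column:
  A vs B: [6 vs 4, 2 vs 6, 7 vs 7] → A does not strictly dominate B (column Y: 2 ≤ 6)
  A vs C: [6 vs 7, 2 vs 6, 7 vs 3] → A does not strictly dominate C (column X: 6 ≤ 7)
  B vs A: [4 vs 6, 6 vs 2, 7 vs 7] → B does not strictly dominate A (column X: 4 ≤ 6)
  B vs C: [4 vs 7, 6 vs 6, 7 vs 3] → B does not strictly dominate C (column X: 4 ≤ 7)
  C vs A: [7 vs 6, 6 vs 2, 3 vs 7] → C does not strictly dominate A (column Z: 3 ≤ 7)
  C vs B: [7 vs 4, 6 vs 6, 3 vs 7] → C does not strictly dominate B (column Y: 6 ≤ 6)
No single strategy strictly dominates all others → no strictly dominant strategy.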